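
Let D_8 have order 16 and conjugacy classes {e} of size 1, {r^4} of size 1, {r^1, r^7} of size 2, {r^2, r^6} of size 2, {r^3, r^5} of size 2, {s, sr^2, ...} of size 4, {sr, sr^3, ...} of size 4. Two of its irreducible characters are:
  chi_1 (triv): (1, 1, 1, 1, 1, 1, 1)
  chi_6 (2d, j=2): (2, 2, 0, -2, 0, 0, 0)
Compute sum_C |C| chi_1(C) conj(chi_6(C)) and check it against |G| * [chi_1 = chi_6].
Sum = 0; so <chi_1, chi_6> = 0 (distinct irreducibles are orthogonal).

Solution. Compute term by term over conjugacy classes (|C| * chi_1(C) * conj(chi_6(C))):
  1*(1)*conj(2) + 1*(1)*conj(2) + 2*(1)*conj(0) + 2*(1)*conj(-2) + 2*(1)*conj(0) + 4*(1)*conj(0) + 4*(1)*conj(0)
  = (2) + (2) + (0) + (-4) + (0) + (0) + (0)
  = 0.
Dividing by |G| = 16 gives 0/16 = 0, matching the row-orthogonality relation <chi_1, chi_6> = [chi_1 = chi_6].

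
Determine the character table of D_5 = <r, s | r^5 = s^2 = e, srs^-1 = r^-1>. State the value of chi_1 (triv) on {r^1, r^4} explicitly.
Conjugacy classes: {e} of size 1, {r^1, r^4} of size 2, {r^2, r^3} of size 2, {s, sr, ..., sr^4} of size 5.
Character table:
  irrep \ class              {e} (size 1)  {r^1, r^4} (size 2)  {r^2, r^3} (size 2)  {s, sr, ..., sr^4} (size 5)
  chi_1 (triv)               1             1                    1                    1                          
  chi_2 (sign: r->1, s->-1)  1             1                    1                    -1                         
  chi_3 (2d, j=1)            2             -1/2 + sqrt(5)/2     -sqrt(5)/2 - 1/2     0                          
  chi_4 (2d, j=2)            2             -sqrt(5)/2 - 1/2     -1/2 + sqrt(5)/2     0                          

Spot check: chi_1 (triv) on {r^1, r^4} = 1.

Why: D_5 has order 2*5 = 10 with 4 conjugacy classes, hence 4 irreducibles. Sum of squared dims 1 + 1 + 4 + 4 = 10 = |G|. Linear characters come from the abelianisation; the 2-dimensional irreps have character r^k -> 2*cos(2*pi*j*k/5), reflections -> 0.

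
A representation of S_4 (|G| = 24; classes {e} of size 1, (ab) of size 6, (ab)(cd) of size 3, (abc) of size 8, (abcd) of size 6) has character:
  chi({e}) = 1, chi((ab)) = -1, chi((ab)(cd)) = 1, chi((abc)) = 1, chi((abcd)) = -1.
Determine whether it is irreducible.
Irreducible: <chi, chi> = 1.

Explanation: <chi, chi> = (1/|G|) sum_C |C| * |chi(C)|^2 = (1/24)[1*|1|^2 + 6*|-1|^2 + 3*|1|^2 + 8*|1|^2 + 6*|-1|^2]
  = (1/24)[(1) + (6) + (3) + (8) + (6)] = 24/24 = 1.
A character is irreducible iff <chi, chi> = 1, so this representation is irreducible.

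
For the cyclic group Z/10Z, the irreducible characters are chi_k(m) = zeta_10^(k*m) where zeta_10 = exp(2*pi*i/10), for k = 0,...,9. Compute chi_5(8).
chi_5(8) = zeta_10^40 = 1

Proof sketch: chi_5(8) = zeta_10^(5*8) = zeta_10^40. Since zeta_10^10 = 1, this equals zeta_10^0 = exp(2*pi*i*0/10) = 1.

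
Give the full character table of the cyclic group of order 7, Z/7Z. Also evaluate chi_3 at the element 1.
Character table of Z/7Z (irreps indexed chi_0,...,chi_6 with chi_k(m) = zeta_7^(k*m), zeta_7 = exp(2*pi*i/7)):
  irrep \ class  {0} (size 1)  {1} (size 1)    {2} (size 1)    {3} (size 1)    {4} (size 1)    {5} (size 1)    {6} (size 1)  
  chi_0          1             1               1               1               1               1               1             
  chi_1          1             exp(2*I*pi/7)   exp(4*I*pi/7)   exp(6*I*pi/7)   exp(-6*I*pi/7)  exp(-4*I*pi/7)  exp(-2*I*pi/7)
  chi_2          1             exp(4*I*pi/7)   exp(-6*I*pi/7)  exp(-2*I*pi/7)  exp(2*I*pi/7)   exp(6*I*pi/7)   exp(-4*I*pi/7)
  chi_3          1             exp(6*I*pi/7)   exp(-2*I*pi/7)  exp(4*I*pi/7)   exp(-4*I*pi/7)  exp(2*I*pi/7)   exp(-6*I*pi/7)
  chi_4          1             exp(-6*I*pi/7)  exp(2*I*pi/7)   exp(-4*I*pi/7)  exp(4*I*pi/7)   exp(-2*I*pi/7)  exp(6*I*pi/7) 
  chi_5          1             exp(-4*I*pi/7)  exp(6*I*pi/7)   exp(2*I*pi/7)   exp(-2*I*pi/7)  exp(-6*I*pi/7)  exp(4*I*pi/7) 
  chi_6          1             exp(-2*I*pi/7)  exp(-4*I*pi/7)  exp(-6*I*pi/7)  exp(6*I*pi/7)   exp(4*I*pi/7)   exp(2*I*pi/7) 

Spot check: chi_3(1) = zeta_7^(3*1) = zeta_7^3 = exp(6*I*pi/7).

Explanation: Z/7Z is abelian, so all 7 irreducible complex representations are 1-dimensional. They are given by chi_k(m) = zeta_7^(k*m) for k = 0,...,6. Row orthogonality: sum_m chi_k(m) conj(chi_l(m)) = 7 * [k = l].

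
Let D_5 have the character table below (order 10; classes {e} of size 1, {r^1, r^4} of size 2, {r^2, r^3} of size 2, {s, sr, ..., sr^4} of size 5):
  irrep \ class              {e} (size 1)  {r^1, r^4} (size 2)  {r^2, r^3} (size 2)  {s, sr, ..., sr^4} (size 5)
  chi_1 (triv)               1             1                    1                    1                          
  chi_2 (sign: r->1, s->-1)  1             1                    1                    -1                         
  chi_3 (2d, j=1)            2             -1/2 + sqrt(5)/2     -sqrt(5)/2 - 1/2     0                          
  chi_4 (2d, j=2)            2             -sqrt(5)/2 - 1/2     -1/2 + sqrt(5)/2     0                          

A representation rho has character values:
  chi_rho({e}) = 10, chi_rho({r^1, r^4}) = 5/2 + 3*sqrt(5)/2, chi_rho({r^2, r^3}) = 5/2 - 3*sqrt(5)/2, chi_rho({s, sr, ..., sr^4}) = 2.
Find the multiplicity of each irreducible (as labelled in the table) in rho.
Multiplicities: chi_1: 3, chi_2: 1, chi_3: 3, chi_4: 0.

Derivation: Use <chi_rho, chi> = (1/|G|) sum_C |C| * chi_rho(C) * conj(chi(C)) with |G| = 10 for each irreducible chi in the table:
  <chi_rho, chi_1> = (1/10)[1*(10)*conj(1) + 2*(5/2 + 3*sqrt(5)/2)*conj(1) + 2*(5/2 - 3*sqrt(5)/2)*conj(1) + 5*(2)*conj(1)]
      = (1/10)[(10) + (5 + 3*sqrt(5)) + (5 - 3*sqrt(5)) + (10)] = 30/10 = 3
  <chi_rho, chi_2> = (1/10)[1*(10)*conj(1) + 2*(5/2 + 3*sqrt(5)/2)*conj(1) + 2*(5/2 - 3*sqrt(5)/2)*conj(1) + 5*(2)*conj(-1)]
      = (1/10)[(10) + (5 + 3*sqrt(5)) + (5 - 3*sqrt(5)) + (-10)] = 10/10 = 1
  <chi_rho, chi_3> = (1/10)[1*(10)*conj(2) + 2*(5/2 + 3*sqrt(5)/2)*conj(-1/2 + sqrt(5)/2) + 2*(5/2 - 3*sqrt(5)/2)*conj(-sqrt(5)/2 - 1/2) + 5*(2)*conj(0)]
      = (1/10)[(20) + (sqrt(5) + 5) + (5 - sqrt(5)) + (0)] = 30/10 = 3
  <chi_rho, chi_4> = (1/10)[1*(10)*conj(2) + 2*(5/2 + 3*sqrt(5)/2)*conj(-sqrt(5)/2 - 1/2) + 2*(5/2 - 3*sqrt(5)/2)*conj(-1/2 + sqrt(5)/2) + 5*(2)*conj(0)]
      = (1/10)[(20) + (-10 - 4*sqrt(5)) + (-10 + 4*sqrt(5)) + (0)] = 0/10 = 0
Dimension check: dim(rho) = sum (mult * dim) = 3*1 + 1*1 + 3*2 + 0*2 = 10 = chi_rho(e) = 10.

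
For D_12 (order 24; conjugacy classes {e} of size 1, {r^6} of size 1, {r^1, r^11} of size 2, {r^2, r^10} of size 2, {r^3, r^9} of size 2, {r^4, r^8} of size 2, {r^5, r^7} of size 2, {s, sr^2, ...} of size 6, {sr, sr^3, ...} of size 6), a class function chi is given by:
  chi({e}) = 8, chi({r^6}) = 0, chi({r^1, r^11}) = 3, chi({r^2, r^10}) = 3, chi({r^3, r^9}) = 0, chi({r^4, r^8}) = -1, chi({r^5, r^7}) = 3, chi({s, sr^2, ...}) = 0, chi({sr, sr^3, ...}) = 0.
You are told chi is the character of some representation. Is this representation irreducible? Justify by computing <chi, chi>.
Not irreducible (reducible): <chi, chi> = 5 > 1.

Working: <chi, chi> = (1/|G|) sum_C |C| * |chi(C)|^2 = (1/24)[1*|8|^2 + 1*|0|^2 + 2*|3|^2 + 2*|3|^2 + 2*|0|^2 + 2*|-1|^2 + 2*|3|^2 + 6*|0|^2 + 6*|0|^2]
  = (1/24)[(64) + (0) + (18) + (18) + (0) + (2) + (18) + (0) + (0)] = 120/24 = 5.
A character is irreducible iff <chi, chi> = 1, so this representation is reducible.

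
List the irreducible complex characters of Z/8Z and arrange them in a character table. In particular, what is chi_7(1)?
Character table of Z/8Z (irreps indexed chi_0,...,chi_7 with chi_k(m) = zeta_8^(k*m), zeta_8 = exp(2*pi*i/8)):
  irrep \ class  {0} (size 1)  {1} (size 1)    {2} (size 1)  {3} (size 1)    {4} (size 1)  {5} (size 1)    {6} (size 1)  {7} (size 1)  
  chi_0          1             1               1             1               1             1               1             1             
  chi_1          1             exp(I*pi/4)     I             exp(3*I*pi/4)   -1            exp(-3*I*pi/4)  -I            exp(-I*pi/4)  
  chi_2          1             I               -1            -I              1             I               -1            -I            
  chi_3          1             exp(3*I*pi/4)   -I            exp(I*pi/4)     -1            exp(-I*pi/4)    I             exp(-3*I*pi/4)
  chi_4          1             -1              1             -1              1             -1              1             -1            
  chi_5          1             exp(-3*I*pi/4)  I             exp(-I*pi/4)    -1            exp(I*pi/4)     -I            exp(3*I*pi/4) 
  chi_6          1             -I              -1            I               1             -I              -1            I             
  chi_7          1             exp(-I*pi/4)    -I            exp(-3*I*pi/4)  -1            exp(3*I*pi/4)   I             exp(I*pi/4)   

Spot check: chi_7(1) = zeta_8^(7*1) = zeta_8^7 = exp(-I*pi/4).

Why: Z/8Z is abelian, so all 8 irreducible complex representations are 1-dimensional. They are given by chi_k(m) = zeta_8^(k*m) for k = 0,...,7. Row orthogonality: sum_m chi_k(m) conj(chi_l(m)) = 8 * [k = l].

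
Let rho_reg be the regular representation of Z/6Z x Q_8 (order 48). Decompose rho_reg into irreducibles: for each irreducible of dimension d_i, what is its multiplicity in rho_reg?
Each irreducible V_i of dimension d_i appears with multiplicity d_i, i.e. rho_reg = (direct sum over all irreducibles V_i) d_i V_i. The irreducible dimensions for Z/6Z x Q_8 are 1, 1, 1, 1, 1, 1, 1, 1, 1, 1, 1, 1, 1, 1, 1, 1, 1, 1, 1, 1, 1, 1, 1, 1, 2, 2, 2, 2, 2, 2: 24 irreducibles of dimension 1, each with multiplicity 1; 6 irreducibles of dimension 2, each with multiplicity 2. Total dimension 24*1*1 + 6*2*2 = 48 = |G|.

Argument: General theorem: in the regular representation of a finite group G, each irreducible appears with multiplicity equal to its dimension. Check: dim(rho_reg) = sum d_i^2 = 1 + 1 + 1 + 1 + 1 + 1 + 1 + 1 + 1 + 1 + 1 + 1 + 1 + 1 + 1 + 1 + 1 + 1 + 1 + 1 + 1 + 1 + 1 + 1 + 4 + 4 + 4 + 4 + 4 + 4 = 48 = |G|.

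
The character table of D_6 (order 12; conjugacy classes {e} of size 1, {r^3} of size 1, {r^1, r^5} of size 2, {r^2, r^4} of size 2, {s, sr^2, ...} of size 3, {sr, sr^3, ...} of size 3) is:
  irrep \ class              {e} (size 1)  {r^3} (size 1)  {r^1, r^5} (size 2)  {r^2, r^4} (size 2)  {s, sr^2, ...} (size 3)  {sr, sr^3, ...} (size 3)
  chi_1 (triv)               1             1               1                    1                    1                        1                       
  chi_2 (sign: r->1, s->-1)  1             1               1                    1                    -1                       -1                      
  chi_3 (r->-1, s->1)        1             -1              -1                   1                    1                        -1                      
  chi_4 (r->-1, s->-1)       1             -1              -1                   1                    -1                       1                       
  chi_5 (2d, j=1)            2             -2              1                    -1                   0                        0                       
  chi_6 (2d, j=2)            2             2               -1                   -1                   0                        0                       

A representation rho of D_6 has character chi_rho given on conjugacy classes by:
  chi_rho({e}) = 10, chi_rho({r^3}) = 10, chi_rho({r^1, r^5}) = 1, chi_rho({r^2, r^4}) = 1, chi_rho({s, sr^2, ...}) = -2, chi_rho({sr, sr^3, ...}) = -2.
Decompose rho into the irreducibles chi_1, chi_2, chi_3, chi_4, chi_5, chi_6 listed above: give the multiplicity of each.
Multiplicities: chi_1: 1, chi_2: 3, chi_3: 0, chi_4: 0, chi_5: 0, chi_6: 3.

Explanation: Use <chi_rho, chi> = (1/|G|) sum_C |C| * chi_rho(C) * conj(chi(C)) with |G| = 12 for each irreducible chi in the table:
  <chi_rho, chi_1> = (1/12)[1*(10)*conj(1) + 1*(10)*conj(1) + 2*(1)*conj(1) + 2*(1)*conj(1) + 3*(-2)*conj(1) + 3*(-2)*conj(1)]
      = (1/12)[(10) + (10) + (2) + (2) + (-6) + (-6)] = 12/12 = 1
  <chi_rho, chi_2> = (1/12)[1*(10)*conj(1) + 1*(10)*conj(1) + 2*(1)*conj(1) + 2*(1)*conj(1) + 3*(-2)*conj(-1) + 3*(-2)*conj(-1)]
      = (1/12)[(10) + (10) + (2) + (2) + (6) + (6)] = 36/12 = 3
  <chi_rho, chi_3> = (1/12)[1*(10)*conj(1) + 1*(10)*conj(-1) + 2*(1)*conj(-1) + 2*(1)*conj(1) + 3*(-2)*conj(1) + 3*(-2)*conj(-1)]
      = (1/12)[(10) + (-10) + (-2) + (2) + (-6) + (6)] = 0/12 = 0
  <chi_rho, chi_4> = (1/12)[1*(10)*conj(1) + 1*(10)*conj(-1) + 2*(1)*conj(-1) + 2*(1)*conj(1) + 3*(-2)*conj(-1) + 3*(-2)*conj(1)]
      = (1/12)[(10) + (-10) + (-2) + (2) + (6) + (-6)] = 0/12 = 0
  <chi_rho, chi_5> = (1/12)[1*(10)*conj(2) + 1*(10)*conj(-2) + 2*(1)*conj(1) + 2*(1)*conj(-1) + 3*(-2)*conj(0) + 3*(-2)*conj(0)]
      = (1/12)[(20) + (-20) + (2) + (-2) + (0) + (0)] = 0/12 = 0
  <chi_rho, chi_6> = (1/12)[1*(10)*conj(2) + 1*(10)*conj(2) + 2*(1)*conj(-1) + 2*(1)*conj(-1) + 3*(-2)*conj(0) + 3*(-2)*conj(0)]
      = (1/12)[(20) + (20) + (-2) + (-2) + (0) + (0)] = 36/12 = 3
Dimension check: dim(rho) = sum (mult * dim) = 1*1 + 3*1 + 0*1 + 0*1 + 0*2 + 3*2 = 10 = chi_rho(e) = 10.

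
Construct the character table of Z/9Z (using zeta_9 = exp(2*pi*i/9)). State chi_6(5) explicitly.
Character table of Z/9Z (irreps indexed chi_0,...,chi_8 with chi_k(m) = zeta_9^(k*m), zeta_9 = exp(2*pi*i/9)):
  irrep \ class  {0} (size 1)  {1} (size 1)    {2} (size 1)    {3} (size 1)    {4} (size 1)    {5} (size 1)    {6} (size 1)    {7} (size 1)    {8} (size 1)  
  chi_0          1             1               1               1               1               1               1               1               1             
  chi_1          1             exp(2*I*pi/9)   exp(4*I*pi/9)   exp(2*I*pi/3)   exp(8*I*pi/9)   exp(-8*I*pi/9)  exp(-2*I*pi/3)  exp(-4*I*pi/9)  exp(-2*I*pi/9)
  chi_2          1             exp(4*I*pi/9)   exp(8*I*pi/9)   exp(-2*I*pi/3)  exp(-2*I*pi/9)  exp(2*I*pi/9)   exp(2*I*pi/3)   exp(-8*I*pi/9)  exp(-4*I*pi/9)
  chi_3          1             exp(2*I*pi/3)   exp(-2*I*pi/3)  1               exp(2*I*pi/3)   exp(-2*I*pi/3)  1               exp(2*I*pi/3)   exp(-2*I*pi/3)
  chi_4          1             exp(8*I*pi/9)   exp(-2*I*pi/9)  exp(2*I*pi/3)   exp(-4*I*pi/9)  exp(4*I*pi/9)   exp(-2*I*pi/3)  exp(2*I*pi/9)   exp(-8*I*pi/9)
  chi_5          1             exp(-8*I*pi/9)  exp(2*I*pi/9)   exp(-2*I*pi/3)  exp(4*I*pi/9)   exp(-4*I*pi/9)  exp(2*I*pi/3)   exp(-2*I*pi/9)  exp(8*I*pi/9) 
  chi_6          1             exp(-2*I*pi/3)  exp(2*I*pi/3)   1               exp(-2*I*pi/3)  exp(2*I*pi/3)   1               exp(-2*I*pi/3)  exp(2*I*pi/3) 
  chi_7          1             exp(-4*I*pi/9)  exp(-8*I*pi/9)  exp(2*I*pi/3)   exp(2*I*pi/9)   exp(-2*I*pi/9)  exp(-2*I*pi/3)  exp(8*I*pi/9)   exp(4*I*pi/9) 
  chi_8          1             exp(-2*I*pi/9)  exp(-4*I*pi/9)  exp(-2*I*pi/3)  exp(-8*I*pi/9)  exp(8*I*pi/9)   exp(2*I*pi/3)   exp(4*I*pi/9)   exp(2*I*pi/9) 

Spot check: chi_6(5) = zeta_9^(6*5) = zeta_9^30 = exp(2*I*pi/3).

Argument: Z/9Z is abelian, so all 9 irreducible complex representations are 1-dimensional. They are given by chi_k(m) = zeta_9^(k*m) for k = 0,...,8. Row orthogonality: sum_m chi_k(m) conj(chi_l(m)) = 9 * [k = l].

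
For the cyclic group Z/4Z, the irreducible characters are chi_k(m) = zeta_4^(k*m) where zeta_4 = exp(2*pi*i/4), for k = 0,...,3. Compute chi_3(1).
chi_3(1) = zeta_4^3 = -I

Reasoning: chi_3(1) = zeta_4^(3*1) = zeta_4^3. Since zeta_4^4 = 1, this equals zeta_4^3 = exp(2*pi*i*3/4) = -I.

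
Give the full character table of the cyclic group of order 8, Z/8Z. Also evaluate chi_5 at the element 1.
Character table of Z/8Z (irreps indexed chi_0,...,chi_7 with chi_k(m) = zeta_8^(k*m), zeta_8 = exp(2*pi*i/8)):
  irrep \ class  {0} (size 1)  {1} (size 1)    {2} (size 1)  {3} (size 1)    {4} (size 1)  {5} (size 1)    {6} (size 1)  {7} (size 1)  
  chi_0          1             1               1             1               1             1               1             1             
  chi_1          1             exp(I*pi/4)     I             exp(3*I*pi/4)   -1            exp(-3*I*pi/4)  -I            exp(-I*pi/4)  
  chi_2          1             I               -1            -I              1             I               -1            -I            
  chi_3          1             exp(3*I*pi/4)   -I            exp(I*pi/4)     -1            exp(-I*pi/4)    I             exp(-3*I*pi/4)
  chi_4          1             -1              1             -1              1             -1              1             -1            
  chi_5          1             exp(-3*I*pi/4)  I             exp(-I*pi/4)    -1            exp(I*pi/4)     -I            exp(3*I*pi/4) 
  chi_6          1             -I              -1            I               1             -I              -1            I             
  chi_7          1             exp(-I*pi/4)    -I            exp(-3*I*pi/4)  -1            exp(3*I*pi/4)   I             exp(I*pi/4)   

Spot check: chi_5(1) = zeta_8^(5*1) = zeta_8^5 = exp(-3*I*pi/4).

Derivation: Z/8Z is abelian, so all 8 irreducible complex representations are 1-dimensional. They are given by chi_k(m) = zeta_8^(k*m) for k = 0,...,7. Row orthogonality: sum_m chi_k(m) conj(chi_l(m)) = 8 * [k = l].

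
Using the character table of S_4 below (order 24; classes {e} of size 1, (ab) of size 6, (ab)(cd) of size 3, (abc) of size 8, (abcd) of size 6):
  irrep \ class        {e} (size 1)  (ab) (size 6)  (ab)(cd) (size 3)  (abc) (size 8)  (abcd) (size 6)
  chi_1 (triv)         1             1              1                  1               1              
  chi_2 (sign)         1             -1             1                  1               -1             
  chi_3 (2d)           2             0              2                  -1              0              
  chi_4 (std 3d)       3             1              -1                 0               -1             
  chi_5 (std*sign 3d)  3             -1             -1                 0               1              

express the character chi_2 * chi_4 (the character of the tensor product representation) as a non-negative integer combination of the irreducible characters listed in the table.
chi_2 tensor chi_4 = chi_5 (all other irreducibles have multiplicity 0).

Details: The character of a tensor product is the pointwise product (chi_2 * chi_4)(C) = chi_2(C) * chi_4(C):
  {e}: (1)*(3), (ab): (-1)*(1), (ab)(cd): (1)*(-1), (abc): (1)*(0), (abcd): (-1)*(-1)
so (chi_2 * chi_4) takes values
  {e} -> 3, (ab) -> -1, (ab)(cd) -> -1, (abc) -> 0, (abcd) -> 1.
Now take the inner product of this character with each irreducible chi from the table, <chi_2*chi_4, chi> = (1/24) sum_C |C| (chi_2*chi_4)(C) conj(chi(C)):
  <chi_2*chi_4, chi_1> = (1/24)[1*(3)*conj(1) + 6*(-1)*conj(1) + 3*(-1)*conj(1) + 8*(0)*conj(1) + 6*(1)*conj(1)]
      = (1/24)[(3) + (-6) + (-3) + (0) + (6)] = 0/24 = 0
  <chi_2*chi_4, chi_2> = (1/24)[1*(3)*conj(1) + 6*(-1)*conj(-1) + 3*(-1)*conj(1) + 8*(0)*conj(1) + 6*(1)*conj(-1)]
      = (1/24)[(3) + (6) + (-3) + (0) + (-6)] = 0/24 = 0
  <chi_2*chi_4, chi_3> = (1/24)[1*(3)*conj(2) + 6*(-1)*conj(0) + 3*(-1)*conj(2) + 8*(0)*conj(-1) + 6*(1)*conj(0)]
      = (1/24)[(6) + (0) + (-6) + (0) + (0)] = 0/24 = 0
  <chi_2*chi_4, chi_4> = (1/24)[1*(3)*conj(3) + 6*(-1)*conj(1) + 3*(-1)*conj(-1) + 8*(0)*conj(0) + 6*(1)*conj(-1)]
      = (1/24)[(9) + (-6) + (3) + (0) + (-6)] = 0/24 = 0
  <chi_2*chi_4, chi_5> = (1/24)[1*(3)*conj(3) + 6*(-1)*conj(-1) + 3*(-1)*conj(-1) + 8*(0)*conj(0) + 6*(1)*conj(1)]
      = (1/24)[(9) + (6) + (3) + (0) + (6)] = 24/24 = 1
Hence the multiplicities are chi_5: 1. Dimension check: dim(chi_2)*dim(chi_4) = 1*3 = 3 and sum (mult * dim) = 1*3 = 3.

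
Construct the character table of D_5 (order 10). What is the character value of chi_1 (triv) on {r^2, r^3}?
Conjugacy classes: {e} of size 1, {r^1, r^4} of size 2, {r^2, r^3} of size 2, {s, sr, ..., sr^4} of size 5.
Character table:
  irrep \ class              {e} (size 1)  {r^1, r^4} (size 2)  {r^2, r^3} (size 2)  {s, sr, ..., sr^4} (size 5)
  chi_1 (triv)               1             1                    1                    1                          
  chi_2 (sign: r->1, s->-1)  1             1                    1                    -1                         
  chi_3 (2d, j=1)            2             -1/2 + sqrt(5)/2     -sqrt(5)/2 - 1/2     0                          
  chi_4 (2d, j=2)            2             -sqrt(5)/2 - 1/2     -1/2 + sqrt(5)/2     0                          

Spot check: chi_1 (triv) on {r^2, r^3} = 1.

Why: D_5 has order 2*5 = 10 with 4 conjugacy classes, hence 4 irreducibles. Sum of squared dims 1 + 1 + 4 + 4 = 10 = |G|. Linear characters come from the abelianisation; the 2-dimensional irreps have character r^k -> 2*cos(2*pi*j*k/5), reflections -> 0.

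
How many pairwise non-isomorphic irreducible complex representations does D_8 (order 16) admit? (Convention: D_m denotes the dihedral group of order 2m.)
7

Explanation: The number of irreducible complex representations of a finite group equals its number of conjugacy classes. D_8 has 7 conjugacy classes (n/2 + 3 for n even), so D_8 (order 16) has exactly 7 irreducible complex representations.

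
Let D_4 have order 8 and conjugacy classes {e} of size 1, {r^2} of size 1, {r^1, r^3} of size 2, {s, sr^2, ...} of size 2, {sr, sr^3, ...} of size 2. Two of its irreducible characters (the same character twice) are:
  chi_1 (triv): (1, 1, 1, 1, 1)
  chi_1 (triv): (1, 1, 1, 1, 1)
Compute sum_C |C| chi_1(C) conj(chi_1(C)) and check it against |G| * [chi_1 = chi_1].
Sum = 8 = |G| = 8; so <chi_1, chi_1> = 1 (norm-1 confirms irreducibility).

Argument: Compute term by term over conjugacy classes (|C| * chi_1(C) * conj(chi_1(C))):
  1*(1)*conj(1) + 1*(1)*conj(1) + 2*(1)*conj(1) + 2*(1)*conj(1) + 2*(1)*conj(1)
  = (1) + (1) + (2) + (2) + (2)
  = 8.
Dividing by |G| = 8 gives 8/8 = 1, matching the row-orthogonality relation <chi_1, chi_1> = [chi_1 = chi_1].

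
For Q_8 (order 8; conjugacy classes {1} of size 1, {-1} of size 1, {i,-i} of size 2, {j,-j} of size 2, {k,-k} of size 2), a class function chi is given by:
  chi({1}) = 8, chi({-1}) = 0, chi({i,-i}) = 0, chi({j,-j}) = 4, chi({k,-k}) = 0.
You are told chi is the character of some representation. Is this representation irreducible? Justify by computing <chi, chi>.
Not irreducible (reducible): <chi, chi> = 12 > 1.

Argument: <chi, chi> = (1/|G|) sum_C |C| * |chi(C)|^2 = (1/8)[1*|8|^2 + 1*|0|^2 + 2*|0|^2 + 2*|4|^2 + 2*|0|^2]
  = (1/8)[(64) + (0) + (0) + (32) + (0)] = 96/8 = 12.
A character is irreducible iff <chi, chi> = 1, so this representation is reducible.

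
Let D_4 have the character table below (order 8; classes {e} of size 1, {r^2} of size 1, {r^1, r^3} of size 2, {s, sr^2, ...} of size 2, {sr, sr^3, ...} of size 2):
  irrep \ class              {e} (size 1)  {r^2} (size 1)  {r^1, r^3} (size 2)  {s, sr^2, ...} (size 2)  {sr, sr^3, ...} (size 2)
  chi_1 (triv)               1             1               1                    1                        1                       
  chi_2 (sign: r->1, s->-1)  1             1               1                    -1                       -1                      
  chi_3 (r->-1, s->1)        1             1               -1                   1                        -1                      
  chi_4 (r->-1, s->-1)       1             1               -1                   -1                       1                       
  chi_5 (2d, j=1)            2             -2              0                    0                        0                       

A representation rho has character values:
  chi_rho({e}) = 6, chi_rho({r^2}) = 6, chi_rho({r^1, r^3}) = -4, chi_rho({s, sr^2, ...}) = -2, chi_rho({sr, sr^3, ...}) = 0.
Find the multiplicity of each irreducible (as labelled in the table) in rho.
Multiplicities: chi_1: 0, chi_2: 1, chi_3: 2, chi_4: 3, chi_5: 0.

Argument: Use <chi_rho, chi> = (1/|G|) sum_C |C| * chi_rho(C) * conj(chi(C)) with |G| = 8 for each irreducible chi in the table:
  <chi_rho, chi_1> = (1/8)[1*(6)*conj(1) + 1*(6)*conj(1) + 2*(-4)*conj(1) + 2*(-2)*conj(1) + 2*(0)*conj(1)]
      = (1/8)[(6) + (6) + (-8) + (-4) + (0)] = 0/8 = 0
  <chi_rho, chi_2> = (1/8)[1*(6)*conj(1) + 1*(6)*conj(1) + 2*(-4)*conj(1) + 2*(-2)*conj(-1) + 2*(0)*conj(-1)]
      = (1/8)[(6) + (6) + (-8) + (4) + (0)] = 8/8 = 1
  <chi_rho, chi_3> = (1/8)[1*(6)*conj(1) + 1*(6)*conj(1) + 2*(-4)*conj(-1) + 2*(-2)*conj(1) + 2*(0)*conj(-1)]
      = (1/8)[(6) + (6) + (8) + (-4) + (0)] = 16/8 = 2
  <chi_rho, chi_4> = (1/8)[1*(6)*conj(1) + 1*(6)*conj(1) + 2*(-4)*conj(-1) + 2*(-2)*conj(-1) + 2*(0)*conj(1)]
      = (1/8)[(6) + (6) + (8) + (4) + (0)] = 24/8 = 3
  <chi_rho, chi_5> = (1/8)[1*(6)*conj(2) + 1*(6)*conj(-2) + 2*(-4)*conj(0) + 2*(-2)*conj(0) + 2*(0)*conj(0)]
      = (1/8)[(12) + (-12) + (0) + (0) + (0)] = 0/8 = 0
Dimension check: dim(rho) = sum (mult * dim) = 0*1 + 1*1 + 2*1 + 3*1 + 0*2 = 6 = chi_rho(e) = 6.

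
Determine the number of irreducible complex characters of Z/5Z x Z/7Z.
35

Details: The number of irreducible complex representations of a finite group equals its number of conjugacy classes. Z/5Z x Z/7Z is abelian of order 35, so every element is its own conjugacy class: 35 classes, so Z/5Z x Z/7Z (order 35) has exactly 35 irreducible complex representations.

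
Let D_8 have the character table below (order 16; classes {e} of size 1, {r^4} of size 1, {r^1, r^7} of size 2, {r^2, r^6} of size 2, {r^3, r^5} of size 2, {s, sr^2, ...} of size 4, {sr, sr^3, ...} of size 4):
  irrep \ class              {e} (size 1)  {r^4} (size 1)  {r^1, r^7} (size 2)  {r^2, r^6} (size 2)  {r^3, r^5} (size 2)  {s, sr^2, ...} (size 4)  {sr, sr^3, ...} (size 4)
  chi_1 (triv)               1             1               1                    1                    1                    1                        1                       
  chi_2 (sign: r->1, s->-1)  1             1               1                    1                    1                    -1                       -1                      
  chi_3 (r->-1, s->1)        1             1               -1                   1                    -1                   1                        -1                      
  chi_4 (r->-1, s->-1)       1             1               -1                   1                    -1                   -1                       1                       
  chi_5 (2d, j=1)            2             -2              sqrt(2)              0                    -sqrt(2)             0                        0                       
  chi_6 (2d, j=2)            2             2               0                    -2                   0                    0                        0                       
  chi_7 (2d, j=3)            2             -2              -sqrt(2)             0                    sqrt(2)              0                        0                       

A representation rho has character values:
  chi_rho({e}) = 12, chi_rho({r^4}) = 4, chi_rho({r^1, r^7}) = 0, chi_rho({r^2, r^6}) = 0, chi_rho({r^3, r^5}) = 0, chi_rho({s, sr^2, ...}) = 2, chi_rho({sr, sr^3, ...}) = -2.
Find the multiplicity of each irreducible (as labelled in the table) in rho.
Multiplicities: chi_1: 1, chi_2: 1, chi_3: 2, chi_4: 0, chi_5: 1, chi_6: 2, chi_7: 1.

Solution. Use <chi_rho, chi> = (1/|G|) sum_C |C| * chi_rho(C) * conj(chi(C)) with |G| = 16 for each irreducible chi in the table:
  <chi_rho, chi_1> = (1/16)[1*(12)*conj(1) + 1*(4)*conj(1) + 2*(0)*conj(1) + 2*(0)*conj(1) + 2*(0)*conj(1) + 4*(2)*conj(1) + 4*(-2)*conj(1)]
      = (1/16)[(12) + (4) + (0) + (0) + (0) + (8) + (-8)] = 16/16 = 1
  <chi_rho, chi_2> = (1/16)[1*(12)*conj(1) + 1*(4)*conj(1) + 2*(0)*conj(1) + 2*(0)*conj(1) + 2*(0)*conj(1) + 4*(2)*conj(-1) + 4*(-2)*conj(-1)]
      = (1/16)[(12) + (4) + (0) + (0) + (0) + (-8) + (8)] = 16/16 = 1
  <chi_rho, chi_3> = (1/16)[1*(12)*conj(1) + 1*(4)*conj(1) + 2*(0)*conj(-1) + 2*(0)*conj(1) + 2*(0)*conj(-1) + 4*(2)*conj(1) + 4*(-2)*conj(-1)]
      = (1/16)[(12) + (4) + (0) + (0) + (0) + (8) + (8)] = 32/16 = 2
  <chi_rho, chi_4> = (1/16)[1*(12)*conj(1) + 1*(4)*conj(1) + 2*(0)*conj(-1) + 2*(0)*conj(1) + 2*(0)*conj(-1) + 4*(2)*conj(-1) + 4*(-2)*conj(1)]
      = (1/16)[(12) + (4) + (0) + (0) + (0) + (-8) + (-8)] = 0/16 = 0
  <chi_rho, chi_5> = (1/16)[1*(12)*conj(2) + 1*(4)*conj(-2) + 2*(0)*conj(sqrt(2)) + 2*(0)*conj(0) + 2*(0)*conj(-sqrt(2)) + 4*(2)*conj(0) + 4*(-2)*conj(0)]
      = (1/16)[(24) + (-8) + (0) + (0) + (0) + (0) + (0)] = 16/16 = 1
  <chi_rho, chi_6> = (1/16)[1*(12)*conj(2) + 1*(4)*conj(2) + 2*(0)*conj(0) + 2*(0)*conj(-2) + 2*(0)*conj(0) + 4*(2)*conj(0) + 4*(-2)*conj(0)]
      = (1/16)[(24) + (8) + (0) + (0) + (0) + (0) + (0)] = 32/16 = 2
  <chi_rho, chi_7> = (1/16)[1*(12)*conj(2) + 1*(4)*conj(-2) + 2*(0)*conj(-sqrt(2)) + 2*(0)*conj(0) + 2*(0)*conj(sqrt(2)) + 4*(2)*conj(0) + 4*(-2)*conj(0)]
      = (1/16)[(24) + (-8) + (0) + (0) + (0) + (0) + (0)] = 16/16 = 1
Dimension check: dim(rho) = sum (mult * dim) = 1*1 + 1*1 + 2*1 + 0*1 + 1*2 + 2*2 + 1*2 = 12 = chi_rho(e) = 12.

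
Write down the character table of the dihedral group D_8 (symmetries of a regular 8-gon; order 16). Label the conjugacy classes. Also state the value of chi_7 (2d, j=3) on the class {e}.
Conjugacy classes: {e} of size 1, {r^4} of size 1, {r^1, r^7} of size 2, {r^2, r^6} of size 2, {r^3, r^5} of size 2, {s, sr^2, ...} of size 4, {sr, sr^3, ...} of size 4.
Character table:
  irrep \ class              {e} (size 1)  {r^4} (size 1)  {r^1, r^7} (size 2)  {r^2, r^6} (size 2)  {r^3, r^5} (size 2)  {s, sr^2, ...} (size 4)  {sr, sr^3, ...} (size 4)
  chi_1 (triv)               1             1               1                    1                    1                    1                        1                       
  chi_2 (sign: r->1, s->-1)  1             1               1                    1                    1                    -1                       -1                      
  chi_3 (r->-1, s->1)        1             1               -1                   1                    -1                   1                        -1                      
  chi_4 (r->-1, s->-1)       1             1               -1                   1                    -1                   -1                       1                       
  chi_5 (2d, j=1)            2             -2              sqrt(2)              0                    -sqrt(2)             0                        0                       
  chi_6 (2d, j=2)            2             2               0                    -2                   0                    0                        0                       
  chi_7 (2d, j=3)            2             -2              -sqrt(2)             0                    sqrt(2)              0                        0                       

Spot check: chi_7 (2d, j=3) on {e} = 2.

Solution. D_8 has order 2*8 = 16 with 7 conjugacy classes, hence 7 irreducibles. Sum of squared dims 1 + 1 + 1 + 1 + 4 + 4 + 4 = 16 = |G|. Linear characters come from the abelianisation; the 2-dimensional irreps have character r^k -> 2*cos(2*pi*j*k/8), reflections -> 0.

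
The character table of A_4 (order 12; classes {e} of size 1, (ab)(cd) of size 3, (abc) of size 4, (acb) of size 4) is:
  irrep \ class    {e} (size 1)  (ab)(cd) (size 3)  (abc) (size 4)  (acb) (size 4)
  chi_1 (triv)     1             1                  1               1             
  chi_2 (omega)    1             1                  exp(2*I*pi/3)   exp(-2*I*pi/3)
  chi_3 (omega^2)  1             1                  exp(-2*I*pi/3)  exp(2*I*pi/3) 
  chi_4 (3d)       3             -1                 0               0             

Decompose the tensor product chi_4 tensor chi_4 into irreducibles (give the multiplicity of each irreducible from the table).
chi_4 tensor chi_4 = chi_1 + chi_2 + chi_3 + 2*chi_4 (all other irreducibles have multiplicity 0).

Reasoning: The character of a tensor product is the pointwise product (chi_4 * chi_4)(C) = chi_4(C) * chi_4(C):
  {e}: (3)*(3), (ab)(cd): (-1)*(-1), (abc): (0)*(0), (acb): (0)*(0)
so (chi_4 * chi_4) takes values
  {e} -> 9, (ab)(cd) -> 1, (abc) -> 0, (acb) -> 0.
Now take the inner product of this character with each irreducible chi from the table, <chi_4*chi_4, chi> = (1/12) sum_C |C| (chi_4*chi_4)(C) conj(chi(C)):
  <chi_4*chi_4, chi_1> = (1/12)[1*(9)*conj(1) + 3*(1)*conj(1) + 4*(0)*conj(1) + 4*(0)*conj(1)]
      = (1/12)[(9) + (3) + (0) + (0)] = 12/12 = 1
  <chi_4*chi_4, chi_2> = (1/12)[1*(9)*conj(1) + 3*(1)*conj(1) + 4*(0)*conj(exp(2*I*pi/3)) + 4*(0)*conj(exp(-2*I*pi/3))]
      = (1/12)[(9) + (3) + (0) + (0)] = 12/12 = 1
  <chi_4*chi_4, chi_3> = (1/12)[1*(9)*conj(1) + 3*(1)*conj(1) + 4*(0)*conj(exp(-2*I*pi/3)) + 4*(0)*conj(exp(2*I*pi/3))]
      = (1/12)[(9) + (3) + (0) + (0)] = 12/12 = 1
  <chi_4*chi_4, chi_4> = (1/12)[1*(9)*conj(3) + 3*(1)*conj(-1) + 4*(0)*conj(0) + 4*(0)*conj(0)]
      = (1/12)[(27) + (-3) + (0) + (0)] = 24/12 = 2
(Exp terms are combined using exp(i*s)*conj(exp(i*t)) = exp(i*(s-t)), and sums of them are collapsed using the identity that for every m > 1 the m distinct m-th roots of unity sum to 0, e.g. 1 + exp(2*I*pi/3) + exp(-2*I*pi/3) = 0.)
Hence the multiplicities are chi_1: 1, chi_2: 1, chi_3: 1, chi_4: 2. Dimension check: dim(chi_4)*dim(chi_4) = 3*3 = 9 and sum (mult * dim) = 1*1 + 1*1 + 1*1 + 2*3 = 9.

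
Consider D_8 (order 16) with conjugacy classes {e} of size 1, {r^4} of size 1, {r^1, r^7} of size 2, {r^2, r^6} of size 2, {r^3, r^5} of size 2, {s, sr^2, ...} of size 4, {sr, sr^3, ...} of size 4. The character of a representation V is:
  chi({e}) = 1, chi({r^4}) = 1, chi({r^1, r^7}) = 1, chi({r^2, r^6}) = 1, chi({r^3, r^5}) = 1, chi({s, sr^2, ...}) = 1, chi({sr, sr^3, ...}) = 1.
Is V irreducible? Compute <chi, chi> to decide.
Irreducible: <chi, chi> = 1.

Proof sketch: <chi, chi> = (1/|G|) sum_C |C| * |chi(C)|^2 = (1/16)[1*|1|^2 + 1*|1|^2 + 2*|1|^2 + 2*|1|^2 + 2*|1|^2 + 4*|1|^2 + 4*|1|^2]
  = (1/16)[(1) + (1) + (2) + (2) + (2) + (4) + (4)] = 16/16 = 1.
A character is irreducible iff <chi, chi> = 1, so this representation is irreducible.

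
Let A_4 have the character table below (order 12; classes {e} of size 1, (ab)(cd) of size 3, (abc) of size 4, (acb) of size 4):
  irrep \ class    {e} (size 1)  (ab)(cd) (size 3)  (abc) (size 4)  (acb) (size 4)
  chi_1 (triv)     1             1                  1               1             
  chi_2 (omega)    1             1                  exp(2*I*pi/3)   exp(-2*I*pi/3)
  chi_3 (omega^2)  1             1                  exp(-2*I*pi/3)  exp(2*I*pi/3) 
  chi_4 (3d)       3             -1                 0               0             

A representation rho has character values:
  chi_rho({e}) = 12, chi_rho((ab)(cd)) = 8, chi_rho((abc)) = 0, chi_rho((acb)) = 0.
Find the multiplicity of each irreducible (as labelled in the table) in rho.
Multiplicities: chi_1: 3, chi_2: 3, chi_3: 3, chi_4: 1.

Working: Use <chi_rho, chi> = (1/|G|) sum_C |C| * chi_rho(C) * conj(chi(C)) with |G| = 12 for each irreducible chi in the table:
  <chi_rho, chi_1> = (1/12)[1*(12)*conj(1) + 3*(8)*conj(1) + 4*(0)*conj(1) + 4*(0)*conj(1)]
      = (1/12)[(12) + (24) + (0) + (0)] = 36/12 = 3
  <chi_rho, chi_2> = (1/12)[1*(12)*conj(1) + 3*(8)*conj(1) + 4*(0)*conj(exp(2*I*pi/3)) + 4*(0)*conj(exp(-2*I*pi/3))]
      = (1/12)[(12) + (24) + (0) + (0)] = 36/12 = 3
  <chi_rho, chi_3> = (1/12)[1*(12)*conj(1) + 3*(8)*conj(1) + 4*(0)*conj(exp(-2*I*pi/3)) + 4*(0)*conj(exp(2*I*pi/3))]
      = (1/12)[(12) + (24) + (0) + (0)] = 36/12 = 3
  <chi_rho, chi_4> = (1/12)[1*(12)*conj(3) + 3*(8)*conj(-1) + 4*(0)*conj(0) + 4*(0)*conj(0)]
      = (1/12)[(36) + (-24) + (0) + (0)] = 12/12 = 1
(Exp terms are combined using exp(i*s)*conj(exp(i*t)) = exp(i*(s-t)), and sums of them are collapsed using the identity that for every m > 1 the m distinct m-th roots of unity sum to 0, e.g. 1 + exp(2*I*pi/3) + exp(-2*I*pi/3) = 0.)
Dimension check: dim(rho) = sum (mult * dim) = 3*1 + 3*1 + 3*1 + 1*3 = 12 = chi_rho(e) = 12.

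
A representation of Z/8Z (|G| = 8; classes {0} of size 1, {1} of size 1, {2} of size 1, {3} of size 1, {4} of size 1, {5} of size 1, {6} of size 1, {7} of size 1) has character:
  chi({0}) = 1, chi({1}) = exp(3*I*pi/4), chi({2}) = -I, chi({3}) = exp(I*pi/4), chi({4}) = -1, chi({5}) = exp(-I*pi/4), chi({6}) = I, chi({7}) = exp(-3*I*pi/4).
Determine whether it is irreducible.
Irreducible: <chi, chi> = 1.

Explanation: <chi, chi> = (1/|G|) sum_C |C| * |chi(C)|^2 = (1/8)[1*|1|^2 + 1*|exp(3*I*pi/4)|^2 + 1*|-I|^2 + 1*|exp(I*pi/4)|^2 + 1*|-1|^2 + 1*|exp(-I*pi/4)|^2 + 1*|I|^2 + 1*|exp(-3*I*pi/4)|^2]
  = (1/8)[(1) + (1) + (1) + (1) + (1) + (1) + (1) + (1)] = 8/8 = 1.
(Exp terms are combined using exp(i*s)*conj(exp(i*t)) = exp(i*(s-t)), and sums of them are collapsed using the identity that for every m > 1 the m distinct m-th roots of unity sum to 0, e.g. 1 + exp(2*I*pi/3) + exp(-2*I*pi/3) = 0.)
A character is irreducible iff <chi, chi> = 1, so this representation is irreducible.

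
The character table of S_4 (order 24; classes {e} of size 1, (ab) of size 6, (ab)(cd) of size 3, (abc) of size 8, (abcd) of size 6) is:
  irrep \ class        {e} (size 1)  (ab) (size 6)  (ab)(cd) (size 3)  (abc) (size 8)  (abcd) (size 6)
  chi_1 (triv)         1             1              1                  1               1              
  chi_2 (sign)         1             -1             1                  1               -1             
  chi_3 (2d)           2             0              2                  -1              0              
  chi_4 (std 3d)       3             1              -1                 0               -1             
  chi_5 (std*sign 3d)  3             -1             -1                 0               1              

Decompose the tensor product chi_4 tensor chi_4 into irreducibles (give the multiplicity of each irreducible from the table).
chi_4 tensor chi_4 = chi_1 + chi_3 + chi_4 + chi_5 (all other irreducibles have multiplicity 0).

Argument: The character of a tensor product is the pointwise product (chi_4 * chi_4)(C) = chi_4(C) * chi_4(C):
  {e}: (3)*(3), (ab): (1)*(1), (ab)(cd): (-1)*(-1), (abc): (0)*(0), (abcd): (-1)*(-1)
so (chi_4 * chi_4) takes values
  {e} -> 9, (ab) -> 1, (ab)(cd) -> 1, (abc) -> 0, (abcd) -> 1.
Now take the inner product of this character with each irreducible chi from the table, <chi_4*chi_4, chi> = (1/24) sum_C |C| (chi_4*chi_4)(C) conj(chi(C)):
  <chi_4*chi_4, chi_1> = (1/24)[1*(9)*conj(1) + 6*(1)*conj(1) + 3*(1)*conj(1) + 8*(0)*conj(1) + 6*(1)*conj(1)]
      = (1/24)[(9) + (6) + (3) + (0) + (6)] = 24/24 = 1
  <chi_4*chi_4, chi_2> = (1/24)[1*(9)*conj(1) + 6*(1)*conj(-1) + 3*(1)*conj(1) + 8*(0)*conj(1) + 6*(1)*conj(-1)]
      = (1/24)[(9) + (-6) + (3) + (0) + (-6)] = 0/24 = 0
  <chi_4*chi_4, chi_3> = (1/24)[1*(9)*conj(2) + 6*(1)*conj(0) + 3*(1)*conj(2) + 8*(0)*conj(-1) + 6*(1)*conj(0)]
      = (1/24)[(18) + (0) + (6) + (0) + (0)] = 24/24 = 1
  <chi_4*chi_4, chi_4> = (1/24)[1*(9)*conj(3) + 6*(1)*conj(1) + 3*(1)*conj(-1) + 8*(0)*conj(0) + 6*(1)*conj(-1)]
      = (1/24)[(27) + (6) + (-3) + (0) + (-6)] = 24/24 = 1
  <chi_4*chi_4, chi_5> = (1/24)[1*(9)*conj(3) + 6*(1)*conj(-1) + 3*(1)*conj(-1) + 8*(0)*conj(0) + 6*(1)*conj(1)]
      = (1/24)[(27) + (-6) + (-3) + (0) + (6)] = 24/24 = 1
Hence the multiplicities are chi_1: 1, chi_3: 1, chi_4: 1, chi_5: 1. Dimension check: dim(chi_4)*dim(chi_4) = 3*3 = 9 and sum (mult * dim) = 1*1 + 1*2 + 1*3 + 1*3 = 9.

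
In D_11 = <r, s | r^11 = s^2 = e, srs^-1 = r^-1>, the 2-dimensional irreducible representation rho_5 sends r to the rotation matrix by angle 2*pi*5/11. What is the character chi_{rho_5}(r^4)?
chi_{rho_5}(r^4) = 2*cos(2*pi*5*4/11) = 2*cos(4*pi/11)

Reasoning: rho_5(r^4) is rotation by angle 2*pi*5*4/11, whose trace is 2*cos(2*pi*5*4/11) = 2*cos(4*pi/11).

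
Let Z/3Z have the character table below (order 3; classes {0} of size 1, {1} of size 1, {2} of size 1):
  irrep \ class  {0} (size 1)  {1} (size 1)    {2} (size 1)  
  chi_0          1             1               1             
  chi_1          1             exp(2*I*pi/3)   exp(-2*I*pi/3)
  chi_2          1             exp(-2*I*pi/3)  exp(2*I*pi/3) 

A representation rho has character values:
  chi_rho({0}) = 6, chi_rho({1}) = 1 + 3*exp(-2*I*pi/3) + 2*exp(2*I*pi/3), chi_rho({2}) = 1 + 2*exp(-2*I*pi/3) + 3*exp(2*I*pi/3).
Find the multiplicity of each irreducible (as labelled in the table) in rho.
Multiplicities: chi_0: 1, chi_1: 2, chi_2: 3.

Justification: Use <chi_rho, chi> = (1/|G|) sum_C |C| * chi_rho(C) * conj(chi(C)) with |G| = 3 for each irreducible chi in the table:
  <chi_rho, chi_0> = (1/3)[1*(6)*conj(1) + 1*(1 + 3*exp(-2*I*pi/3) + 2*exp(2*I*pi/3))*conj(1) + 1*(1 + 2*exp(-2*I*pi/3) + 3*exp(2*I*pi/3))*conj(1)]
      = (1/3)[(6) + (1 + 3*exp(-2*I*pi/3) + 2*exp(2*I*pi/3)) + (1 + 2*exp(-2*I*pi/3) + 3*exp(2*I*pi/3))] = 3/3 = 1
  <chi_rho, chi_1> = (1/3)[1*(6)*conj(1) + 1*(1 + 3*exp(-2*I*pi/3) + 2*exp(2*I*pi/3))*conj(exp(2*I*pi/3)) + 1*(1 + 2*exp(-2*I*pi/3) + 3*exp(2*I*pi/3))*conj(exp(-2*I*pi/3))]
      = (1/3)[(6) + (2 + exp(-2*I*pi/3) + 3*exp(2*I*pi/3)) + (2 + 3*exp(-2*I*pi/3) + exp(2*I*pi/3))] = 6/3 = 2
  <chi_rho, chi_2> = (1/3)[1*(6)*conj(1) + 1*(1 + 3*exp(-2*I*pi/3) + 2*exp(2*I*pi/3))*conj(exp(-2*I*pi/3)) + 1*(1 + 2*exp(-2*I*pi/3) + 3*exp(2*I*pi/3))*conj(exp(2*I*pi/3))]
      = (1/3)[(6) + (3 + 2*exp(-2*I*pi/3) + exp(2*I*pi/3)) + (3 + exp(-2*I*pi/3) + 2*exp(2*I*pi/3))] = 9/3 = 3
(Exp terms are combined using exp(i*s)*conj(exp(i*t)) = exp(i*(s-t)), and sums of them are collapsed using the identity that for every m > 1 the m distinct m-th roots of unity sum to 0, e.g. 1 + exp(2*I*pi/3) + exp(-2*I*pi/3) = 0.)
Dimension check: dim(rho) = sum (mult * dim) = 1*1 + 2*1 + 3*1 = 6 = chi_rho(e) = 6.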